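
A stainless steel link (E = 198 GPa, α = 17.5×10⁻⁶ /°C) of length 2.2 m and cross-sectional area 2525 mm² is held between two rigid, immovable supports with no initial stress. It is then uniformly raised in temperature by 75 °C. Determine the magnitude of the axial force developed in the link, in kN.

P ≈ 656 kN (compressive)

Full restraint means ε = 0, so the stress is σ = EαΔT = 198×10³ × 17.5×10⁻⁶ × 75 = 259.9 MPa.
Axial force P = σA = 259.9 × 2525 = 656200 N = 656.2 kN, compressive.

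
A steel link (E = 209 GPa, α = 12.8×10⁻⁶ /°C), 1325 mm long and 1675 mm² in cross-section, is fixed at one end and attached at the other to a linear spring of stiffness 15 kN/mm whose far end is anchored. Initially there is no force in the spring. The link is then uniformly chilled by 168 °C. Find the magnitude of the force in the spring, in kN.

If the spring were absent the link would shorten by αΔT L = 12.8×10⁻⁶ × 168 × 1325 = 2.849 mm.
Let P be the tensile force in the spring. The link extends elastically by PL/(AE) and the spring stretches by P/k; together these equal δ_free.
So P = δ_free / [L/(AE) + 1/k] = 2.849 / [ 1325/(1675×209×10³) + 1/(15×10³) ].
P = 2.849 / 7.045×10⁻⁵ = 40440 N.

P ≈ 40.4 kN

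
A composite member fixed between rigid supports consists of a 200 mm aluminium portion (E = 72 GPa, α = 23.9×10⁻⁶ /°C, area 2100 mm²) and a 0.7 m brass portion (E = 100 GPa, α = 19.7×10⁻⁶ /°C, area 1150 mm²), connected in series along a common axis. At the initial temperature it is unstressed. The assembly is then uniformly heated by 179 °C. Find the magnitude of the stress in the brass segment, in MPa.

Free thermal expansion of the whole bar: Σ αᵢΔT Lᵢ = 23.9×10⁻⁶×179×200 + 19.7×10⁻⁶×179×700 = 3.324 mm.
The walls prevent any net length change, so an axial force P (same in every segment) develops. Compatibility: P · Σ Lᵢ/(AᵢEᵢ) = δ_free.
The series flexibility is Σ Lᵢ/(AᵢEᵢ) = 200/(2100×72×10³) + 700/(1150×100×10³) = 7.41×10⁻⁶ mm/N.
Hence P = δ_free / Σ(L/AE) = 3.324/7.41×10⁻⁶ = 448.6 kN (compressive).
σ_{brass} = P / A = 448600 / 1150 = 390.1 MPa.

σ ≈ 390 MPa (compressive)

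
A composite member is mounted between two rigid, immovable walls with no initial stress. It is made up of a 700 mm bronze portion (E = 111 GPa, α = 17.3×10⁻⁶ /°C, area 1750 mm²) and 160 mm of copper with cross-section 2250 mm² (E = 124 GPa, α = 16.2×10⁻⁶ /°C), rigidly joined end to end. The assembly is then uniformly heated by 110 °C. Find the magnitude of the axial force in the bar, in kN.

Free thermal expansion of the whole bar: Σ αᵢΔT Lᵢ = 17.3×10⁻⁶×110×700 + 16.2×10⁻⁶×110×160 = 1.617 mm.
Since the ends are fixed, an axial force P builds up, equal in every segment, with P · Σ Lᵢ/(AᵢEᵢ) = δ_free.
The series flexibility is Σ Lᵢ/(AᵢEᵢ) = 700/(1750×111×10³) + 160/(2250×124×10³) = 4.177×10⁻⁶ mm/N.
Hence P = δ_free / Σ(L/AE) = 1.617/4.177×10⁻⁶ = 387.2 kN (compressive).

P ≈ 387 kN (compressive)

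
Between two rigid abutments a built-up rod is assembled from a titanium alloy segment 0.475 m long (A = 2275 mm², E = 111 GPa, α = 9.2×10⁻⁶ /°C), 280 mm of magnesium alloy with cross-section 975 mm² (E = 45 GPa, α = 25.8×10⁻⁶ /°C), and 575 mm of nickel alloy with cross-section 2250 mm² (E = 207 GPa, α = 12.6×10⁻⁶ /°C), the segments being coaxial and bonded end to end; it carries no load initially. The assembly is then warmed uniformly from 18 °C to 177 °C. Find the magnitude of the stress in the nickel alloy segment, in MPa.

σ ≈ 140 MPa (compressive)

With the walls removed the bar would change length by δ_free = Σ αᵢΔT Lᵢ = 9.2×10⁻⁶×159×475 + 25.8×10⁻⁶×159×280 + 12.6×10⁻⁶×159×575 = 2.995 mm.
Since the ends are fixed, an axial force P builds up, equal in every segment, with P · Σ Lᵢ/(AᵢEᵢ) = δ_free.
The series flexibility is Σ Lᵢ/(AᵢEᵢ) = 475/(2275×111×10³) + 280/(975×45×10³) + 575/(2250×207×10³) = 9.497×10⁻⁶ mm/N.
Hence P = δ_free / Σ(L/AE) = 2.995/9.497×10⁻⁶ = 315.4 kN (compressive).
σ_{nickel alloy} = P / A = 315400 / 2250 = 140.2 MPa.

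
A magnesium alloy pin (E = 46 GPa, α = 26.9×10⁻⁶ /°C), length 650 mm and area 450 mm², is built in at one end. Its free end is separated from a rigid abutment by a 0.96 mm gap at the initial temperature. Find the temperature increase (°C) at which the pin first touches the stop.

Contact occurs when the free expansion equals the gap: αΔT L = 0.96 mm.
So ΔT = g/(αL) = 0.96/(26.9×10⁻⁶ × 650) = 54.9 °C.

ΔT ≈ 54.9 °C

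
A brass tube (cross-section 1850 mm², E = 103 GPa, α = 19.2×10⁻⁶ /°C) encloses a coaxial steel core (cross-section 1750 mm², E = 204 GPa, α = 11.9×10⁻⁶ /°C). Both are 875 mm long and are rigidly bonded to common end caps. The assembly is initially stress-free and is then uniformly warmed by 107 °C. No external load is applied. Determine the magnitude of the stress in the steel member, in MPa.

σ ≈ 55.5 MPa (tensile)

Equilibrium of a rigid end plate with no external load gives equal and opposite internal forces ±P in the two members. Since α_{brass} > α_{steel}, heating drives the brass into compression and the steel into tension.
Compatibility of the two members (thermal + elastic change equal): (α₁ − α₂)ΔT = P·[1/(A₁E₁) + 1/(A₂E₂)].
|α₁ − α₂|·ΔT = 7.3×10⁻⁶ × 107 = 0.0007811.
1/(A₁E₁) + 1/(A₂E₂) = 1/(1850×103×10³) + 1/(1750×204×10³) = 8.049×10⁻⁹ N⁻¹.
P = 0.0007811 / 8.049×10⁻⁹ = 97040 N = 97.04 kN.
σ_{steel} = P/A₂ = 97040/1750 = 55.45 MPa, tensile.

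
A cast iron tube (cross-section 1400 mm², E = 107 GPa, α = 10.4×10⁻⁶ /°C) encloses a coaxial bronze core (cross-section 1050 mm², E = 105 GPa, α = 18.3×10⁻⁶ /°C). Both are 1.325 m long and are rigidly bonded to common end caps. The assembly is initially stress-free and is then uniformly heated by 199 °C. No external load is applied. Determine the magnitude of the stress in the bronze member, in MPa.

σ ≈ 95.1 MPa (compressive)

Both members must finish at the same length. With the larger α, the bronze tends to over-expand; the plates restrain it, putting the bronze in compression and the cast iron in tension. With no external load the two internal forces are equal and opposite, magnitude P.
Equating the net (thermal + elastic) strains gives |α₁ − α₂|·ΔT = P·[1/(A₁E₁) + 1/(A₂E₂)].
|α₁ − α₂|·ΔT = 7.9×10⁻⁶ × 199 = 0.001572.
1/(A₁E₁) + 1/(A₂E₂) = 1/(1400×107×10³) + 1/(1050×105×10³) = 1.575×10⁻⁸ N⁻¹.
So P = 0.001572 / 1.575×10⁻⁸ = 99.84 kN.
σ_{bronze} = P/A₂ = 99840/1050 = 95.09 MPa, compressive.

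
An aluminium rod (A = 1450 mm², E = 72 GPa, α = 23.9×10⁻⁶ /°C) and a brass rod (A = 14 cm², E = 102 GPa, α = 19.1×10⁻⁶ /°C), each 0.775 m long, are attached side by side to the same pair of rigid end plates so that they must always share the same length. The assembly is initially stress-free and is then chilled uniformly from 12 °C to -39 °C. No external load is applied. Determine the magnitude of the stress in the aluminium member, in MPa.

σ ≈ 10.2 MPa (tensile)

The aluminium has the larger α, so on cooling it would change length more than the brass if both were free. The rigid plates force a common final length, so the aluminium is put into tension and the brass into compression, with equal and opposite forces P (no external load).
Setting the final lengths equal and cancelling L: (α₁ − α₂)ΔT = P/(A₁E₁) + P/(A₂E₂).
|α₁ − α₂|·ΔT = 4.8×10⁻⁶ × 51 = 0.0002448.
1/(A₁E₁) + 1/(A₂E₂) = 1/(1450×72×10³) + 1/(1400×102×10³) = 1.658×10⁻⁸ N⁻¹.
So P = 0.0002448 / 1.658×10⁻⁸ = 14.76 kN.
σ_{aluminium} = P/A₁ = 14760/1450 = 10.18 MPa, tensile.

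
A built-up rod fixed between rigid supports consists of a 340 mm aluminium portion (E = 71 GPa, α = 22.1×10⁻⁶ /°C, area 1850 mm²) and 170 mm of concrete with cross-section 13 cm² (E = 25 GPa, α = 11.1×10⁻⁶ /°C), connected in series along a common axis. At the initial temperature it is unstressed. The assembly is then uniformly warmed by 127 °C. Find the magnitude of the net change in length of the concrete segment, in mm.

|ΔL| ≈ 0.559 mm

With the walls removed the bar would change length by δ_free = Σ αᵢΔT Lᵢ = 22.1×10⁻⁶×127×340 + 11.1×10⁻⁶×127×170 = 1.194 mm.
The rigid supports impose zero overall length change; the single axial force P common to all segments must satisfy P Σ Lᵢ/(AᵢEᵢ) = δ_free.
Σ Lᵢ/(AᵢEᵢ) = 340/(1850×71×10³) + 170/(1300×25×10³) = 7.819×10⁻⁶ mm/N.
So P = 1.194 / 7.819×10⁻⁶ = 152.7 kN, compressive.
For the concrete segment, free thermal change = 11.1×10⁻⁶×127×170 = 0.2396 mm and elastic change from P = 152700×170/(1300×25×10³) = 0.7987 mm; these oppose, so the net change is 0.559 mm (segment shortens).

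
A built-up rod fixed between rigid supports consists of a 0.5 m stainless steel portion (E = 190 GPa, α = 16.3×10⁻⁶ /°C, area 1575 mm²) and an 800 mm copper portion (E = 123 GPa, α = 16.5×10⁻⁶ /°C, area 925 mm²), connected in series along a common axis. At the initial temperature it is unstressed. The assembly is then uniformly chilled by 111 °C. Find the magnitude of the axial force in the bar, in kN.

P ≈ 272 kN (tensile)

With the walls removed the bar would change length by δ_free = Σ αᵢΔT Lᵢ = 16.3×10⁻⁶×111×500 + 16.5×10⁻⁶×111×800 = 2.37 mm.
The rigid supports impose zero overall length change; the single axial force P common to all segments must satisfy P Σ Lᵢ/(AᵢEᵢ) = δ_free.
Σ Lᵢ/(AᵢEᵢ) = 500/(1575×190×10³) + 800/(925×123×10³) = 8.702×10⁻⁶ mm/N.
Hence P = δ_free / Σ(L/AE) = 2.37/8.702×10⁻⁶ = 272.3 kN (tensile).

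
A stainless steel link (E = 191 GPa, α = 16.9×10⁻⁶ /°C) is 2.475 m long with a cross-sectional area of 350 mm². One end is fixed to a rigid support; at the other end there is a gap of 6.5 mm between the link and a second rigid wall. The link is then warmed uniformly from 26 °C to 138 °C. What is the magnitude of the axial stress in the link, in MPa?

Free thermal elongation = αΔT L = 16.9×10⁻⁶ × 112 × 2475 = 4.685 mm.
Since δ_free = 4.68 mm is less than the 6.5 mm gap, the link never touches the wall. No axial force develops.

σ ≈ 0 MPa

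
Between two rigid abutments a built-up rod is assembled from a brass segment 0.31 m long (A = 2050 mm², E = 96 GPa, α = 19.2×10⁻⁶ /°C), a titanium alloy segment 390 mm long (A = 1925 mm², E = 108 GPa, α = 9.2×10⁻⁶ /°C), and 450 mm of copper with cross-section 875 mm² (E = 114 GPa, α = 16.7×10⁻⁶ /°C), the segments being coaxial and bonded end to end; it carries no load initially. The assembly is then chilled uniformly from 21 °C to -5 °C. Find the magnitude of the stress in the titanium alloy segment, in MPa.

With the walls removed the bar would change length by δ_free = Σ αᵢΔT Lᵢ = 19.2×10⁻⁶×26×310 + 9.2×10⁻⁶×26×390 + 16.7×10⁻⁶×26×450 = 0.4434 mm.
The rigid supports impose zero overall length change; the single axial force P common to all segments must satisfy P Σ Lᵢ/(AᵢEᵢ) = δ_free.
Σ Lᵢ/(AᵢEᵢ) = 310/(2050×96×10³) + 390/(1925×108×10³) + 450/(875×114×10³) = 7.962×10⁻⁶ mm/N.
So P = 0.4434 / 7.962×10⁻⁶ = 55.69 kN, tensile.
σ_{titanium alloy} = P / A = 55690 / 1925 = 28.93 MPa.

σ ≈ 28.9 MPa (tensile)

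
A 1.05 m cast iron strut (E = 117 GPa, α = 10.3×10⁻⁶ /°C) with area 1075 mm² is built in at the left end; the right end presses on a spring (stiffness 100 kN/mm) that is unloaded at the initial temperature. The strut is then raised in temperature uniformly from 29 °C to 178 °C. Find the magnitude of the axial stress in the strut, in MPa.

σ ≈ 81.7 MPa (compressive)

If the spring were absent the strut would lengthen by αΔT L = 10.3×10⁻⁶ × 149 × 1050 = 1.611 mm.
With a force P in the spring, the elastic change of the strut is PL/(AE) and that of the spring is P/k; compatibility requires their sum to equal δ_free.
P [ L/(AE) + 1/k ] = δ_free → P [ 1050/(1075×117×10³) + 1/(100×10³) ] = 1.611.
P = 1.611 / 1.835×10⁻⁵ = 87830 N.
σ = P/A = 87830/1075 = 81.7 MPa.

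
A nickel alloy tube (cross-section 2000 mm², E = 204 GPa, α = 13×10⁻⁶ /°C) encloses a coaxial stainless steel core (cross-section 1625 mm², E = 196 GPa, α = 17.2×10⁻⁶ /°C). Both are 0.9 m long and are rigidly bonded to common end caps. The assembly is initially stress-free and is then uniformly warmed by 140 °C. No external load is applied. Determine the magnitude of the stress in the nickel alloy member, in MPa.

σ ≈ 52.6 MPa (tensile)

Equilibrium of a rigid end plate with no external load gives equal and opposite internal forces ±P in the two members. Since α_{stainless steel} > α_{nickel alloy}, heating drives the stainless steel into compression and the nickel alloy into tension.
Equating the net (thermal + elastic) strains gives |α₁ − α₂|·ΔT = P·[1/(A₁E₁) + 1/(A₂E₂)].
|α₁ − α₂|·ΔT = 4.2×10⁻⁶ × 140 = 0.000588.
1/(A₁E₁) + 1/(A₂E₂) = 1/(2000×204×10³) + 1/(1625×196×10³) = 5.591×10⁻⁹ N⁻¹.
So P = 0.000588 / 5.591×10⁻⁹ = 105.2 kN.
σ_{nickel alloy} = P/A₁ = 105200/2000 = 52.59 MPa, tensile.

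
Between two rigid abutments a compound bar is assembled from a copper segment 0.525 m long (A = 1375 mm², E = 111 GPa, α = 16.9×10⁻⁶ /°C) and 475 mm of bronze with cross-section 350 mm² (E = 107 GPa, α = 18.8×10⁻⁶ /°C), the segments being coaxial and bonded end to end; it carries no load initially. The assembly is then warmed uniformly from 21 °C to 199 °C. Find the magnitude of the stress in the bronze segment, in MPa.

If the supports were absent, the total length change would be Σ αᵢΔT Lᵢ = 16.9×10⁻⁶×178×525 + 18.8×10⁻⁶×178×475 = 3.169 mm.
The rigid supports impose zero overall length change; the single axial force P common to all segments must satisfy P Σ Lᵢ/(AᵢEᵢ) = δ_free.
The series flexibility is Σ Lᵢ/(AᵢEᵢ) = 525/(1375×111×10³) + 475/(350×107×10³) = 1.612×10⁻⁵ mm/N.
So P = 3.169 / 1.612×10⁻⁵ = 196.5 kN, compressive.
σ_{bronze} = P / A = 196500 / 350 = 561.5 MPa.

σ ≈ 562 MPa (compressive)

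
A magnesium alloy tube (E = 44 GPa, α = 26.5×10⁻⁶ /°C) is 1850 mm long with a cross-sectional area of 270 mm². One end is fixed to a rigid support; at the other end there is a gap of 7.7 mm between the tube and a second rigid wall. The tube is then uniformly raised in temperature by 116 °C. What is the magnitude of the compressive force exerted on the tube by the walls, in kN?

If the wall were absent the tube would grow by αΔT L = 26.5×10⁻⁶ × 116 × 1850 = 5.687 mm.
This is smaller than the 7.7 mm clearance, so the tube expands freely without reaching the stop — the stress is zero.

P ≈ 0 kN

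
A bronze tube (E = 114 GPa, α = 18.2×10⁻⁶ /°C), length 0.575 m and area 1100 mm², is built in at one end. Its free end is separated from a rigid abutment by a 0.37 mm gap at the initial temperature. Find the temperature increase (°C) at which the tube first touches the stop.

Contact occurs when the free expansion equals the gap: αΔT L = 0.37 mm.
ΔT = 0.37 / (18.2×10⁻⁶ × 575) = 35.36 °C.

ΔT ≈ 35.4 °C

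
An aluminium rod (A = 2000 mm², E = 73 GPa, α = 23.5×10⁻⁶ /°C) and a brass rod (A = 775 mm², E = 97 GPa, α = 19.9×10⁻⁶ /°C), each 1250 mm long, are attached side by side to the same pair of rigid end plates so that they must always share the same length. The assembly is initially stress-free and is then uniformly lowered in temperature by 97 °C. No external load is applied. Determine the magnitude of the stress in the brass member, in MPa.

The aluminium has the larger α, so on cooling it would change length more than the brass if both were free. The rigid plates force a common final length, so the aluminium is put into tension and the brass into compression, with equal and opposite forces P (no external load).
Equating the net (thermal + elastic) strains gives |α₁ − α₂|·ΔT = P·[1/(A₁E₁) + 1/(A₂E₂)].
|α₁ − α₂|·ΔT = 3.6×10⁻⁶ × 97 = 0.0003492.
1/(A₁E₁) + 1/(A₂E₂) = 1/(2000×73×10³) + 1/(775×97×10³) = 2.015×10⁻⁸ N⁻¹.
P = 0.0003492 / 2.015×10⁻⁸ = 17330 N = 17.33 kN.
σ_{brass} = P/A₂ = 17330/775 = 22.36 MPa, compressive.

σ ≈ 22.4 MPa (compressive)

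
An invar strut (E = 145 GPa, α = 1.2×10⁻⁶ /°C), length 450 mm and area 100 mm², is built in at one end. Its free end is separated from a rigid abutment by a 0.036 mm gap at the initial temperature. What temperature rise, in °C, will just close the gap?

ΔT ≈ 66.7 °C

The gap closes when αΔT L = 0.036 mm, since the strut is still unstressed at that instant.
ΔT = 0.036 / (1.2×10⁻⁶ × 450) = 66.67 °C.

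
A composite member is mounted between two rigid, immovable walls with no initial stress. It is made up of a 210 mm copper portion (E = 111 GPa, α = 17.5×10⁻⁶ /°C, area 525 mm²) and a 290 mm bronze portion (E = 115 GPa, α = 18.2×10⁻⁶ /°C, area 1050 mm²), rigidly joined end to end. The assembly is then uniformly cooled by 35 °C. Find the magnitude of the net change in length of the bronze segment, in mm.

Free thermal contraction of the whole bar: Σ αᵢΔT Lᵢ = 17.5×10⁻⁶×35×210 + 18.2×10⁻⁶×35×290 = 0.3134 mm.
Since the ends are fixed, an axial force P builds up, equal in every segment, with P · Σ Lᵢ/(AᵢEᵢ) = δ_free.
The series flexibility is Σ Lᵢ/(AᵢEᵢ) = 210/(525×111×10³) + 290/(1050×115×10³) = 6.005×10⁻⁶ mm/N.
So P = 0.3134 / 6.005×10⁻⁶ = 52.18 kN, tensile.
For the bronze segment, free thermal change = 18.2×10⁻⁶×35×290 = 0.1847 mm and elastic change from P = 52180×290/(1050×115×10³) = 0.1253 mm; these oppose, so the net change is 0.0594 mm (segment shortens).

|ΔL| ≈ 0.0594 mm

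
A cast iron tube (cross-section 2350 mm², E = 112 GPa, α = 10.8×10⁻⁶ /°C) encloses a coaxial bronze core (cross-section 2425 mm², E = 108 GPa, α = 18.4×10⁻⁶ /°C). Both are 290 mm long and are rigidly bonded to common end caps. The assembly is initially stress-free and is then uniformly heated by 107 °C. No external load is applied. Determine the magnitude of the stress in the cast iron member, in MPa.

Both members must finish at the same length. With the larger α, the bronze tends to over-expand; the plates restrain it, putting the bronze in compression and the cast iron in tension. With no external load the two internal forces are equal and opposite, magnitude P.
Compatibility of the two members (thermal + elastic change equal): (α₁ − α₂)ΔT = P·[1/(A₁E₁) + 1/(A₂E₂)].
|α₁ − α₂|·ΔT = 7.6×10⁻⁶ × 107 = 0.0008132.
1/(A₁E₁) + 1/(A₂E₂) = 1/(2350×112×10³) + 1/(2425×108×10³) = 7.618×10⁻⁹ N⁻¹.
P = 0.0008132 / 7.618×10⁻⁹ = 106800 N = 106.8 kN.
σ_{cast iron} = P/A₁ = 106800/2350 = 45.43 MPa, tensile.

σ ≈ 45.4 MPa (tensile)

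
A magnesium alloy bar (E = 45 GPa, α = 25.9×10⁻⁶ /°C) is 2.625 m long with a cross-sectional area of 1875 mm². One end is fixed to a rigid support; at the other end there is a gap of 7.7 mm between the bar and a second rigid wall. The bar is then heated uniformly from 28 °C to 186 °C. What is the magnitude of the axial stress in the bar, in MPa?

If the wall were absent the bar would grow by αΔT L = 25.9×10⁻⁶ × 158 × 2625 = 10.74 mm.
This exceeds the 7.7 mm gap, so the wall pushes back. The portion of expansion that must be recovered elastically is δ_free − gap = 10.74 − 7.7 = 3.042 mm.
Compatibility: PL/(AE) = 3.042 mm, so σ = P/A = E × (3.042/2625) = 52.15 MPa.

σ ≈ 52.1 MPa (compressive)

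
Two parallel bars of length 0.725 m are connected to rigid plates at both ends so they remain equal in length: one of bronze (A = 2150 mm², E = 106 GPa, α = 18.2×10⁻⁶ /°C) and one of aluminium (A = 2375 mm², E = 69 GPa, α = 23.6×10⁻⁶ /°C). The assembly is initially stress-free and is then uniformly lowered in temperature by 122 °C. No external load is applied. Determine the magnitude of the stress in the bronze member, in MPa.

σ ≈ 29.2 MPa (compressive)

Equilibrium of a rigid end plate with no external load gives equal and opposite internal forces ±P in the two members. Since α_{aluminium} > α_{bronze}, cooling drives the aluminium into tension and the bronze into compression.
Setting the final lengths equal and cancelling L: (α₁ − α₂)ΔT = P/(A₁E₁) + P/(A₂E₂).
|α₁ − α₂|·ΔT = 5.4×10⁻⁶ × 122 = 0.0006588.
1/(A₁E₁) + 1/(A₂E₂) = 1/(2150×106×10³) + 1/(2375×69×10³) = 1.049×10⁻⁸ N⁻¹.
P = 0.0006588 / 1.049×10⁻⁸ = 62800 N = 62.8 kN.
σ_{bronze} = P/A₁ = 62800/2150 = 29.21 MPa, compressive.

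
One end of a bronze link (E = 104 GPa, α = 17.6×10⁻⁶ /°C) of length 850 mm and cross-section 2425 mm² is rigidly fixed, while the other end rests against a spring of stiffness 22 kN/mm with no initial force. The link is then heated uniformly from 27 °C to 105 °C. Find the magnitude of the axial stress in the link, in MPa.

σ ≈ 9.86 MPa (compressive)

Free thermal expansion: δ_free = αΔT L = 17.6×10⁻⁶ × 78 × 850 = 1.167 mm.
With a force P in the spring, the elastic change of the link is PL/(AE) and that of the spring is P/k; compatibility requires their sum to equal δ_free.
So P = δ_free / [L/(AE) + 1/k] = 1.167 / [ 850/(2425×104×10³) + 1/(22×10³) ].
P = 1.167 / 4.882×10⁻⁵ = 23900 N.
σ = P/A = 23900/2425 = 9.855 MPa.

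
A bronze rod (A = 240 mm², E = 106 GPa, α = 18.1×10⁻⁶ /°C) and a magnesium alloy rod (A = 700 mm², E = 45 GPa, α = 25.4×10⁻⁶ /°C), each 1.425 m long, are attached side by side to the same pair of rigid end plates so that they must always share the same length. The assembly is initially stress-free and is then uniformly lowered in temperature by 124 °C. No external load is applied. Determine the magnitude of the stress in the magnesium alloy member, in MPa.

Equilibrium of a rigid end plate with no external load gives equal and opposite internal forces ±P in the two members. Since α_{magnesium alloy} > α_{bronze}, cooling drives the magnesium alloy into tension and the bronze into compression.
Equating the net (thermal + elastic) strains gives |α₁ − α₂|·ΔT = P·[1/(A₁E₁) + 1/(A₂E₂)].
|α₁ − α₂|·ΔT = 7.3×10⁻⁶ × 124 = 0.0009052.
1/(A₁E₁) + 1/(A₂E₂) = 1/(240×106×10³) + 1/(700×45×10³) = 7.105×10⁻⁸ N⁻¹.
P = 0.0009052 / 7.105×10⁻⁸ = 12740 N = 12.74 kN.
σ_{magnesium alloy} = P/A₂ = 12740/700 = 18.2 MPa, tensile.

σ ≈ 18.2 MPa (tensile)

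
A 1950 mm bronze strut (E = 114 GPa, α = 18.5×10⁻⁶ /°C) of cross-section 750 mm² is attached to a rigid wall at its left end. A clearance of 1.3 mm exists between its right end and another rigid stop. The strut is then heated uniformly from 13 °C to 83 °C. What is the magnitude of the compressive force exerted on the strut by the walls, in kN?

Free thermal elongation = αΔT L = 18.5×10⁻⁶ × 70 × 1950 = 2.525 mm.
The gap closes (δ_free > 1.3 mm) and the wall then resists a further 2.525 − 1.3 = 1.225 mm of expansion.
Compatibility: PL/(AE) = 1.225 mm, so σ = P/A = E × (1.225/1950) = 71.63 MPa.
P = σA = 71.63 × 750 = 53.72 kN.

P ≈ 53.7 kN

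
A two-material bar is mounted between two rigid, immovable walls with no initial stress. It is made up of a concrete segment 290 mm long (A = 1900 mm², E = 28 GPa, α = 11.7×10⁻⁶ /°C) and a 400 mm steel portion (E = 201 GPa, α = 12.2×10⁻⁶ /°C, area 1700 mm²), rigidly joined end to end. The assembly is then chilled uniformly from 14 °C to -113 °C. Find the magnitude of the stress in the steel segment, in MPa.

If the supports were absent, the total length change would be Σ αᵢΔT Lᵢ = 11.7×10⁻⁶×127×290 + 12.2×10⁻⁶×127×400 = 1.051 mm.
The walls prevent any net length change, so an axial force P (same in every segment) develops. Compatibility: P · Σ Lᵢ/(AᵢEᵢ) = δ_free.
The series flexibility is Σ Lᵢ/(AᵢEᵢ) = 290/(1900×28×10³) + 400/(1700×201×10³) = 6.622×10⁻⁶ mm/N.
So P = 1.051 / 6.622×10⁻⁶ = 158.7 kN, tensile.
σ_{steel} = P / A = 158700 / 1700 = 93.34 MPa.

σ ≈ 93.3 MPa (tensile)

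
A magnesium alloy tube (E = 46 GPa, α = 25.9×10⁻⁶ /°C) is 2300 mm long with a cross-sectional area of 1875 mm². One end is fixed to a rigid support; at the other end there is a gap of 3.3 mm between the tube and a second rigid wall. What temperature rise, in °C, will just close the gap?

ΔT ≈ 55.4 °C

The gap closes when αΔT L = 3.3 mm, since the tube is still unstressed at that instant.
ΔT = 3.3 / (25.9×10⁻⁶ × 2300) = 55.4 °C.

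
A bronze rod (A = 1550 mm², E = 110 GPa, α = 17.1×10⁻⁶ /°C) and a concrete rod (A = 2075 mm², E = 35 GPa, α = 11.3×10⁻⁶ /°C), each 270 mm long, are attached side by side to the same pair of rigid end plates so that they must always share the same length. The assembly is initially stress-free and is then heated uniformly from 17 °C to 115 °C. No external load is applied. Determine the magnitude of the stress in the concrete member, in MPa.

Both members must finish at the same length. With the larger α, the bronze tends to over-expand; the plates restrain it, putting the bronze in compression and the concrete in tension. With no external load the two internal forces are equal and opposite, magnitude P.
Setting the final lengths equal and cancelling L: (α₁ − α₂)ΔT = P/(A₁E₁) + P/(A₂E₂).
|α₁ − α₂|·ΔT = 5.8×10⁻⁶ × 98 = 0.0005684.
1/(A₁E₁) + 1/(A₂E₂) = 1/(1550×110×10³) + 1/(2075×35×10³) = 1.963×10⁻⁸ N⁻¹.
So P = 0.0005684 / 1.963×10⁻⁸ = 28.95 kN.
σ_{concrete} = P/A₂ = 28950/2075 = 13.95 MPa, tensile.

σ ≈ 14 MPa (tensile)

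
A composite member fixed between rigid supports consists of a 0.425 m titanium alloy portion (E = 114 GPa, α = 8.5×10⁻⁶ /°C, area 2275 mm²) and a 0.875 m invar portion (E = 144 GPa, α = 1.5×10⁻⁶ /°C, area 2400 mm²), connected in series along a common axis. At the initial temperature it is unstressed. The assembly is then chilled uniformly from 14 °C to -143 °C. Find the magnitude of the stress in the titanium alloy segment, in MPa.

With the walls removed the bar would change length by δ_free = Σ αᵢΔT Lᵢ = 8.5×10⁻⁶×157×425 + 1.5×10⁻⁶×157×875 = 0.7732 mm.
Since the ends are fixed, an axial force P builds up, equal in every segment, with P · Σ Lᵢ/(AᵢEᵢ) = δ_free.
Σ Lᵢ/(AᵢEᵢ) = 425/(2275×114×10³) + 875/(2400×144×10³) = 4.171×10⁻⁶ mm/N.
Hence P = δ_free / Σ(L/AE) = 0.7732/4.171×10⁻⁶ = 185.4 kN (tensile).
σ_{titanium alloy} = P / A = 185400 / 2275 = 81.5 MPa.

σ ≈ 81.5 MPa (tensile)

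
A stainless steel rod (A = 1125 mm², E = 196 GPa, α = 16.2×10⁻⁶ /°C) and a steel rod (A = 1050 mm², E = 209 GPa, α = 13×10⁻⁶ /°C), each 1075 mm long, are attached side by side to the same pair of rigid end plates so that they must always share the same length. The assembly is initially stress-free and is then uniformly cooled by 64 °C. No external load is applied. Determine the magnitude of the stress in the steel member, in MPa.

The stainless steel has the larger α, so on cooling it would change length more than the steel if both were free. The rigid plates force a common final length, so the stainless steel is put into tension and the steel into compression, with equal and opposite forces P (no external load).
Setting the final lengths equal and cancelling L: (α₁ − α₂)ΔT = P/(A₁E₁) + P/(A₂E₂).
|α₁ − α₂|·ΔT = 3.2×10⁻⁶ × 64 = 0.0002048.
1/(A₁E₁) + 1/(A₂E₂) = 1/(1125×196×10³) + 1/(1050×209×10³) = 9.092×10⁻⁹ N⁻¹.
So P = 0.0002048 / 9.092×10⁻⁹ = 22.53 kN.
σ_{steel} = P/A₂ = 22530/1050 = 21.45 MPa, compressive.

σ ≈ 21.5 MPa (compressive)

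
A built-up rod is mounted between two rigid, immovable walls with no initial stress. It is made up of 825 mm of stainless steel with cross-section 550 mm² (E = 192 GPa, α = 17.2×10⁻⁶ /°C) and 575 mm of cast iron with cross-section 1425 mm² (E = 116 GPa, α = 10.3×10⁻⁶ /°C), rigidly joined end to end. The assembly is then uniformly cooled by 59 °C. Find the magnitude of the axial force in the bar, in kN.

P ≈ 105 kN (tensile)

If the supports were absent, the total length change would be Σ αᵢΔT Lᵢ = 17.2×10⁻⁶×59×825 + 10.3×10⁻⁶×59×575 = 1.187 mm.
Since the ends are fixed, an axial force P builds up, equal in every segment, with P · Σ Lᵢ/(AᵢEᵢ) = δ_free.
The series flexibility is Σ Lᵢ/(AᵢEᵢ) = 825/(550×192×10³) + 575/(1425×116×10³) = 1.129×10⁻⁵ mm/N.
So P = 1.187 / 1.129×10⁻⁵ = 105.1 kN, tensile.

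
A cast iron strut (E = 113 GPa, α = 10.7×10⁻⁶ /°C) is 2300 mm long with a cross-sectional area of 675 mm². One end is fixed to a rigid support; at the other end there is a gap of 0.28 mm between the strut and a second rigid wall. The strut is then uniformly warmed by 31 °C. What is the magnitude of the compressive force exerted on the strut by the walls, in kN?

P ≈ 16 kN

Free thermal elongation = αΔT L = 10.7×10⁻⁶ × 31 × 2300 = 0.7629 mm.
This exceeds the 0.28 mm gap, so the wall pushes back. The portion of expansion that must be recovered elastically is δ_free − gap = 0.7629 − 0.28 = 0.4829 mm.
Compatibility: PL/(AE) = 0.4829 mm, so σ = P/A = E × (0.4829/2300) = 23.73 MPa.
P = σA = 23.73 × 675 = 16.01 kN.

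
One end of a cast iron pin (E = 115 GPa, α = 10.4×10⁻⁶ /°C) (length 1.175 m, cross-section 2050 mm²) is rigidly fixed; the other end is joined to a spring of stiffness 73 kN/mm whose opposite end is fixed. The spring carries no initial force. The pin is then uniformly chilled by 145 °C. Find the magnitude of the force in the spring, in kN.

The unrestrained thermal change is αΔT L = 10.4×10⁻⁶ × 145 × 1175 = 1.772 mm.
With a force P in the spring, the elastic change of the pin is PL/(AE) and that of the spring is P/k; compatibility requires their sum to equal δ_free.
P [ L/(AE) + 1/k ] = δ_free → P [ 1175/(2050×115×10³) + 1/(73×10³) ] = 1.772.
P = 1.772 / 1.868×10⁻⁵ = 94840 N.

P ≈ 94.8 kN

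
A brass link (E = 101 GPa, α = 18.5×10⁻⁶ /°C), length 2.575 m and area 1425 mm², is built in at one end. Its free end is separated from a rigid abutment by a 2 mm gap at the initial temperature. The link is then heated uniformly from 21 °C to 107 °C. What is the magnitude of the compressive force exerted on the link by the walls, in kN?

If the wall were absent the link would grow by αΔT L = 18.5×10⁻⁶ × 86 × 2575 = 4.097 mm.
The gap closes (δ_free > 2 mm) and the wall then resists a further 4.097 − 2 = 2.097 mm of expansion.
So σ = E(δ_free − g)/L = 101×10³ × 2.097/2575 = 82.24 MPa.
Force on the wall = σA = 82.24 × 1425 mm² = 117.2 kN.

P ≈ 117 kN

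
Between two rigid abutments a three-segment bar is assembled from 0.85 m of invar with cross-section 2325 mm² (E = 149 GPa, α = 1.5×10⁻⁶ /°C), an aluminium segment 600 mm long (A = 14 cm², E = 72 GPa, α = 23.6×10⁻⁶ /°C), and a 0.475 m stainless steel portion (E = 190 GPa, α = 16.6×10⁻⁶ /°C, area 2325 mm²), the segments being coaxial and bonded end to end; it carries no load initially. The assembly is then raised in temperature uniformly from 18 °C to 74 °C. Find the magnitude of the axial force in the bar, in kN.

If the supports were absent, the total length change would be Σ αᵢΔT Lᵢ = 1.5×10⁻⁶×56×850 + 23.6×10⁻⁶×56×600 + 16.6×10⁻⁶×56×475 = 1.306 mm.
The rigid supports impose zero overall length change; the single axial force P common to all segments must satisfy P Σ Lᵢ/(AᵢEᵢ) = δ_free.
Σ Lᵢ/(AᵢEᵢ) = 850/(2325×149×10³) + 600/(1400×72×10³) + 475/(2325×190×10³) = 9.481×10⁻⁶ mm/N.
P = 1.306 / 9.481×10⁻⁶ = 137700 N = 137.7 kN, compressive.

P ≈ 138 kN (compressive)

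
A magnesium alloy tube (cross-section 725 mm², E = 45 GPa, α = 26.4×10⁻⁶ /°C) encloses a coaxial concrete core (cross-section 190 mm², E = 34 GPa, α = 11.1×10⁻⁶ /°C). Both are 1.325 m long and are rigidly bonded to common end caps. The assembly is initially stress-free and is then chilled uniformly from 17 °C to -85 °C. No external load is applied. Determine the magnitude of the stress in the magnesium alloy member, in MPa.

σ ≈ 11.6 MPa (tensile)

The magnesium alloy has the larger α, so on cooling it would change length more than the concrete if both were free. The rigid plates force a common final length, so the magnesium alloy is put into tension and the concrete into compression, with equal and opposite forces P (no external load).
Setting the final lengths equal and cancelling L: (α₁ − α₂)ΔT = P/(A₁E₁) + P/(A₂E₂).
|α₁ − α₂|·ΔT = 15.3×10⁻⁶ × 102 = 0.001561.
1/(A₁E₁) + 1/(A₂E₂) = 1/(725×45×10³) + 1/(190×34×10³) = 1.855×10⁻⁷ N⁻¹.
So P = 0.001561 / 1.855×10⁻⁷ = 8.415 kN.
σ_{magnesium alloy} = P/A₁ = 8415/725 = 11.61 MPa, tensile.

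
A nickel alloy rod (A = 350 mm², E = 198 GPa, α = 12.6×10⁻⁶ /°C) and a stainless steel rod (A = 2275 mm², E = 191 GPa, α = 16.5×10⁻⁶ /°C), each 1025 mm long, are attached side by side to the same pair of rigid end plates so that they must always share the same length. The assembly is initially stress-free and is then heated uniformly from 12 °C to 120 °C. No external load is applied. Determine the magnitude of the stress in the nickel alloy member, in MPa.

σ ≈ 71.9 MPa (tensile)

The stainless steel has the larger α, so on heating it would change length more than the nickel alloy if both were free. The rigid plates force a common final length, so the stainless steel is put into compression and the nickel alloy into tension, with equal and opposite forces P (no external load).
Compatibility of the two members (thermal + elastic change equal): (α₁ − α₂)ΔT = P·[1/(A₁E₁) + 1/(A₂E₂)].
|α₁ − α₂|·ΔT = 3.9×10⁻⁶ × 108 = 0.0004212.
1/(A₁E₁) + 1/(A₂E₂) = 1/(350×198×10³) + 1/(2275×191×10³) = 1.673×10⁻⁸ N⁻¹.
P = 0.0004212 / 1.673×10⁻⁸ = 25170 N = 25.17 kN.
σ_{nickel alloy} = P/A₁ = 25170/350 = 71.93 MPa, tensile.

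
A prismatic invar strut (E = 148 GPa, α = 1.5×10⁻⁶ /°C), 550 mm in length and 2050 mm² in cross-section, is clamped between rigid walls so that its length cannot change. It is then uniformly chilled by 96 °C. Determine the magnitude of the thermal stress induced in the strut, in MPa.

The supports are rigid, so the total axial strain is zero. The restrained thermal strain is ε = αΔT = 1.5×10⁻⁶ × 96 = 144×10⁻⁶.
The stress required to suppress this strain is σ = Eε = 148×10³ × 144×10⁻⁶ = 21.31 MPa, tensile since the strut is trying to contract.

σ ≈ 21.3 MPa (tensile)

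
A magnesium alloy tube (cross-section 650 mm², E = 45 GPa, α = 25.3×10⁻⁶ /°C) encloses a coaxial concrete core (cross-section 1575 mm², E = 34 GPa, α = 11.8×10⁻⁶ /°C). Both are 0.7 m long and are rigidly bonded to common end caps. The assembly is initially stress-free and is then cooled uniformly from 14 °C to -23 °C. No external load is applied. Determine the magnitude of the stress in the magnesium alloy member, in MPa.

σ ≈ 14.5 MPa (tensile)

Equilibrium of a rigid end plate with no external load gives equal and opposite internal forces ±P in the two members. Since α_{magnesium alloy} > α_{concrete}, cooling drives the magnesium alloy into tension and the concrete into compression.
Compatibility of the two members (thermal + elastic change equal): (α₁ − α₂)ΔT = P·[1/(A₁E₁) + 1/(A₂E₂)].
|α₁ − α₂|·ΔT = 13.5×10⁻⁶ × 37 = 0.0004995.
1/(A₁E₁) + 1/(A₂E₂) = 1/(650×45×10³) + 1/(1575×34×10³) = 5.286×10⁻⁸ N⁻¹.
So P = 0.0004995 / 5.286×10⁻⁸ = 9.449 kN.
σ_{magnesium alloy} = P/A₁ = 9449/650 = 14.54 MPa, tensile.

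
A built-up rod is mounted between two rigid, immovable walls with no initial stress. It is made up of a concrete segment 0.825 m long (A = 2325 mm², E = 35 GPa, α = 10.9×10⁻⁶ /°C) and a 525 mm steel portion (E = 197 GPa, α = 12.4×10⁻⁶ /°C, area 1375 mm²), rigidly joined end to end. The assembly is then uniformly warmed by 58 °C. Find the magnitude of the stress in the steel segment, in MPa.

σ ≈ 54.1 MPa (compressive)

If the supports were absent, the total length change would be Σ αᵢΔT Lᵢ = 10.9×10⁻⁶×58×825 + 12.4×10⁻⁶×58×525 = 0.8991 mm.
The rigid supports impose zero overall length change; the single axial force P common to all segments must satisfy P Σ Lᵢ/(AᵢEᵢ) = δ_free.
Σ Lᵢ/(AᵢEᵢ) = 825/(2325×35×10³) + 525/(1375×197×10³) = 1.208×10⁻⁵ mm/N.
So P = 0.8991 / 1.208×10⁻⁵ = 74.45 kN, compressive.
σ_{steel} = P / A = 74450 / 1375 = 54.15 MPa.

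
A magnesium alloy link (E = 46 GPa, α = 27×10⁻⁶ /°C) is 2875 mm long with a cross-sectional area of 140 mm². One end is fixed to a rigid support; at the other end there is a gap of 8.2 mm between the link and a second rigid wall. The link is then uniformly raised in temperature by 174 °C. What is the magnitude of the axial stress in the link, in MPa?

If the wall were absent the link would grow by αΔT L = 27×10⁻⁶ × 174 × 2875 = 13.51 mm.
This exceeds the 8.2 mm gap, so the wall pushes back. The portion of expansion that must be recovered elastically is δ_free − gap = 13.51 − 8.2 = 5.307 mm.
That suppressed elongation corresponds to σ = E·Δ/L = 46×10³ × 5.307/2875 = 84.91 MPa.

σ ≈ 84.9 MPa (compressive)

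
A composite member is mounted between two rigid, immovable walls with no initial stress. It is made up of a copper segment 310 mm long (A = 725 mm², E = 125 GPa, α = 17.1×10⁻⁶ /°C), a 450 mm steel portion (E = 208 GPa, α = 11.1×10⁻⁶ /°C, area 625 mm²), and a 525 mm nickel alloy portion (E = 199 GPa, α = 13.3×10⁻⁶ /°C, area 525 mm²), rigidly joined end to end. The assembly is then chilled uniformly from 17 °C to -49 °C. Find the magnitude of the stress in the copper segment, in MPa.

With the walls removed the bar would change length by δ_free = Σ αᵢΔT Lᵢ = 17.1×10⁻⁶×66×310 + 11.1×10⁻⁶×66×450 + 13.3×10⁻⁶×66×525 = 1.14 mm.
The rigid supports impose zero overall length change; the single axial force P common to all segments must satisfy P Σ Lᵢ/(AᵢEᵢ) = δ_free.
The series flexibility is Σ Lᵢ/(AᵢEᵢ) = 310/(725×125×10³) + 450/(625×208×10³) + 525/(525×199×10³) = 1.191×10⁻⁵ mm/N.
So P = 1.14 / 1.191×10⁻⁵ = 95.77 kN, tensile.
σ_{copper} = P / A = 95770 / 725 = 132.1 MPa.

σ ≈ 132 MPa (tensile)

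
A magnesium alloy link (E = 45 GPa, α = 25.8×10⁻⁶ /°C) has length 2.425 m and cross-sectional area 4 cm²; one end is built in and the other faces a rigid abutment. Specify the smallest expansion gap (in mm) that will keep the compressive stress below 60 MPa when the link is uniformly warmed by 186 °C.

g ≈ 8.4 mm

With no wall the link would lengthen by αΔT L = 25.8×10⁻⁶ × 186 × 2425 = 11.64 mm.
A stress of 60 MPa corresponds to the wall pushing the link back by σL/E = 60×2425/(45×10³) = 3.233 mm.
The gap must absorb the remainder: g_min = 11.64 − 3.233 = 8.404 mm.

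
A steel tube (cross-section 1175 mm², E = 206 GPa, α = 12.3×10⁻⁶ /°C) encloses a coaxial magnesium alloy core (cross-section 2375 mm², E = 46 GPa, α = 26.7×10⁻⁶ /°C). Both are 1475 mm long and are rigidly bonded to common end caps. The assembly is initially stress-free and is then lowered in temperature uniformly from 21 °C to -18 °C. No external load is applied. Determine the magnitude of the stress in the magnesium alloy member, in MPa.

Equilibrium of a rigid end plate with no external load gives equal and opposite internal forces ±P in the two members. Since α_{magnesium alloy} > α_{steel}, cooling drives the magnesium alloy into tension and the steel into compression.
Setting the final lengths equal and cancelling L: (α₁ − α₂)ΔT = P/(A₁E₁) + P/(A₂E₂).
|α₁ − α₂|·ΔT = 14.4×10⁻⁶ × 39 = 0.0005616.
1/(A₁E₁) + 1/(A₂E₂) = 1/(1175×206×10³) + 1/(2375×46×10³) = 1.328×10⁻⁸ N⁻¹.
P = 0.0005616 / 1.328×10⁻⁸ = 42270 N = 42.27 kN.
σ_{magnesium alloy} = P/A₂ = 42270/2375 = 17.8 MPa, tensile.

σ ≈ 17.8 MPa (tensile)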